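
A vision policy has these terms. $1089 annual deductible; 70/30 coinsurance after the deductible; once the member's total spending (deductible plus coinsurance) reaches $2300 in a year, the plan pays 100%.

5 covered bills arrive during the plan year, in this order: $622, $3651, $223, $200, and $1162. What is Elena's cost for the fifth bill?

$128.90

Claim 1 ($622): all of it applies to the deductible. Cost to member: $622. OOP to date $622.
Claim 2 ($3651): $467 to deductible, leaving $3184; member's 30% is $955.20. Cost to member: $1422.20. OOP to date $2044.20.
Claim 3 ($223): deductible already satisfied, so member's share is 30% × $223 = $66.90. Cost to member: $66.90. OOP to date $2111.10.
Claim 4 ($200): 30% coinsurance on $200 = $60. Member owes $60 (running OOP $2171.10).
Claim 5 ($1162): deductible already satisfied, so member's share is 30% × $1162 = $348.60. That would push OOP to $2519.70, over the $2300 cap, so member pays $2300 − $2171.10 = $128.90.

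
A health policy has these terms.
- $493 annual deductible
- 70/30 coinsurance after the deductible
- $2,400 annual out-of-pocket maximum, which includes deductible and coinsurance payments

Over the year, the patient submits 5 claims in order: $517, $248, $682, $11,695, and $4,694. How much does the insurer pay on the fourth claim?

$10,074.20

Claim 1 — $517: $493 to deductible, leaving $24; coinsurance $24 × 30% = $7.20. Cost to patient: $500.20. OOP to date $500.20. Plan pays $517 − $500.20 = $16.80.
Claim 2 — $248: 30% coinsurance on $248 = $74.40. Patient owes $74.40 (running OOP $574.60). Insurer: $248 − $74.40 = $173.60.
Claim 3 — $682: 30% coinsurance on $682 = $204.60. Patient owes $204.60 (running OOP $779.20). Insurer: $682 − $204.60 = $477.40.
Claim 4 — $11,695: deductible met; 30% of $11,695 = $3,508.50. OOP would hit $4,287.70 > $2,400, so the cap limits the patient to $2,400 − $779.20 = $1,620.80. Insurer: $11,695 − $1,620.80 = $10,074.20.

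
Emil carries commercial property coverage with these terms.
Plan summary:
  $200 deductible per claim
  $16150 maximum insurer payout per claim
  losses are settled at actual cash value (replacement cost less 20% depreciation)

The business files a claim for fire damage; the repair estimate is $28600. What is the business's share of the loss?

Actual cash value after 20% depreciation: $28600 × 80% = $22880.
Subtract the deductible: $22880 − $200 = $22680.
The $16150 per-incident cap binds; insurer pays $16150.
The business bears the rest of the original loss: $28600 − $16150 = $12450.

$12450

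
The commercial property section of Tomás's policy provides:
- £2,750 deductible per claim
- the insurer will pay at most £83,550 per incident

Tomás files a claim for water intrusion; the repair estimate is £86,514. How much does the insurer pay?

Subtract the deductible: £86,514 − £2,750 = £83,764.
£83,764 exceeds the £83,550 limit, so the insurer pays the limit: £83,550.

£83,550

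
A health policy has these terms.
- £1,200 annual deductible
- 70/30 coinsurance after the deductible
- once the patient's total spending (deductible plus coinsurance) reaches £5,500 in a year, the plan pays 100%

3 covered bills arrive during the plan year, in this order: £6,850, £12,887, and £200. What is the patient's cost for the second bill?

Bill 1, £6,850: £1,200 to deductible, leaving £5,650; 30% of £5,650 = £1,695. Patient pays £2,895; OOP now £2,895.
Bill 2, £12,887: 30% coinsurance on £12,887 = £3,866.10. That would push OOP to £6,761.10, over the £5,500 cap, so patient pays £5,500 − £2,895 = £2,605.

£2,605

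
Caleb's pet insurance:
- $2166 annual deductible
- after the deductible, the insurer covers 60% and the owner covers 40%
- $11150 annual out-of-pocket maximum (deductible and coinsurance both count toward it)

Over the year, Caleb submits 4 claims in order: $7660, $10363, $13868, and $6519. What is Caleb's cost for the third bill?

$2641.20

Claim 1 — $7660: $2166 to deductible, leaving $5494; coinsurance $5494 × 40% = $2197.60. Owner pays $4363.60; OOP now $4363.60.
Claim 2 — $10363: deductible already satisfied, so owner's share is 40% × $10363 = $4145.20. Owner pays $4145.20; OOP now $8508.80.
Claim 3 — $13868: 40% coinsurance on $13868 = $5547.20. Adding that to $8508.80 gives $14056, past the $11150 cap; owner pays only $11150 − $8508.80 = $2641.20.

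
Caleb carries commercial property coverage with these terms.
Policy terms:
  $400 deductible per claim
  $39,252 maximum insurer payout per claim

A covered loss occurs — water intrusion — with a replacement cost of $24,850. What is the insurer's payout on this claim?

$24,450

Less the $400 deductible: $24,850 − $400 = $24,450.
That's under the $39,252 cap, so the insurer reimburses the full $24,450.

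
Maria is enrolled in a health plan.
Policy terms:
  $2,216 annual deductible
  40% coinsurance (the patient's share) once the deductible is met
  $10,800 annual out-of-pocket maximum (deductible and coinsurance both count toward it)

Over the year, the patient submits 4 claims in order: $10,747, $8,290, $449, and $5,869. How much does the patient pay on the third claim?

$179.60

Bill 1, $10,747: $2,216 finishes the deductible; $8,531 goes to coinsurance; patient's 40% is $3,412.40. Cost to patient: $5,628.40. OOP to date $5,628.40.
Bill 2, $8,290: deductible already satisfied, so patient's share is 40% × $8,290 = $3,316. Patient owes $3,316 (running OOP $8,944.40).
Bill 3, $449: deductible met; 40% of $449 = $179.60. Patient pays $179.60; OOP now $9,124.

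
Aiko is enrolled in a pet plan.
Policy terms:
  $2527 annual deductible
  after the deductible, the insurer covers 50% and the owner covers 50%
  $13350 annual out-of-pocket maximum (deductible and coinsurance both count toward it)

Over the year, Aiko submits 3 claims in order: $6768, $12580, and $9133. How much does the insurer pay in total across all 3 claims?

#1 ($6768): $2527 to deductible, leaving $4241; coinsurance $4241 × 50% = $2120.50. Owner owes $4647.50 (running OOP $4647.50). Plan pays $6768 − $4647.50 = $2120.50.
#2 ($12580): deductible already satisfied, so owner's share is 50% × $12580 = $6290. Owner pays $6290; OOP now $10937.50. Plan pays $12580 − $6290 = $6290.
#3 ($9133): deductible met; 50% of $9133 = $4566.50. That would push OOP to $15504, over the $13350 cap, so owner pays $13350 − $10937.50 = $2412.50. Plan pays $9133 − $2412.50 = $6720.50.
Insurer total: $2120.50 + $6290 + $6720.50 = $15131.

$15131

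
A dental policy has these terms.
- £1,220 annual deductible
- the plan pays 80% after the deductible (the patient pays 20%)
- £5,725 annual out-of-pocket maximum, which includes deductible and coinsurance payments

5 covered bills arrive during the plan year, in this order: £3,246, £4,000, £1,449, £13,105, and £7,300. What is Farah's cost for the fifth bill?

£389

#1 (£3,246): deductible takes £1,220, £2,026 remains; coinsurance £2,026 × 20% = £405.20. Patient owes £1,625.20 (running OOP £1,625.20).
#2 (£4,000): deductible met; 20% of £4,000 = £800. Cost to patient: £800. OOP to date £2,425.20.
#3 (£1,449): deductible already satisfied, so patient's share is 20% × £1,449 = £289.80. Patient pays £289.80; OOP now £2,715.
#4 (£13,105): deductible already satisfied, so patient's share is 20% × £13,105 = £2,621. Cost to patient: £2,621. OOP to date £5,336.
#5 (£7,300): deductible met; 20% of £7,300 = £1,460. That would push OOP to £6,796, over the £5,725 cap, so patient pays £5,725 − £5,336 = £389.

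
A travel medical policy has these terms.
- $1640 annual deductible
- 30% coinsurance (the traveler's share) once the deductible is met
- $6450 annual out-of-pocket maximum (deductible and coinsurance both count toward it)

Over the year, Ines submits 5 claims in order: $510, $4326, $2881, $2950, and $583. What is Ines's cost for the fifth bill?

$174.90

Claim 1 ($510): fully absorbed by the deductible. Traveler owes $510 (running OOP $510).
Claim 2 ($4326): $1130 to deductible, leaving $3196; coinsurance $3196 × 30% = $958.80. Traveler owes $2088.80 (running OOP $2598.80).
Claim 3 ($2881): 30% coinsurance on $2881 = $864.30. Cost to traveler: $864.30. OOP to date $3463.10.
Claim 4 ($2950): deductible already satisfied, so traveler's share is 30% × $2950 = $885. Cost to traveler: $885. OOP to date $4348.10.
Claim 5 ($583): 30% coinsurance on $583 = $174.90. Traveler owes $174.90 (running OOP $4523).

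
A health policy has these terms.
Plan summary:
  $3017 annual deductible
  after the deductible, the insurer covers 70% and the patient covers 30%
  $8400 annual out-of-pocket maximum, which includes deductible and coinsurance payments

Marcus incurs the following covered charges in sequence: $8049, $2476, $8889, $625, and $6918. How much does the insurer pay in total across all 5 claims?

$18557

Claim 1 — $8049: $3017 finishes the deductible; $5032 goes to coinsurance; patient's 30% is $1509.60. Cost to patient: $4526.60. OOP to date $4526.60. Plan pays $8049 − $4526.60 = $3522.40.
Claim 2 — $2476: 30% coinsurance on $2476 = $742.80. Patient owes $742.80 (running OOP $5269.40). Plan pays $2476 − $742.80 = $1733.20.
Claim 3 — $8889: deductible already satisfied, so patient's share is 30% × $8889 = $2666.70. Patient owes $2666.70 (running OOP $7936.10). Plan pays $8889 − $2666.70 = $6222.30.
Claim 4 — $625: deductible met; 30% of $625 = $187.50. Patient pays $187.50; OOP now $8123.60. Plan pays $625 − $187.50 = $437.50.
Claim 5 — $6918: deductible met; 30% of $6918 = $2075.40. OOP would hit $10199 > $8400, so the cap limits the patient to $8400 − $8123.60 = $276.40. Insurer: $6918 − $276.40 = $6641.60.
Insurer total = bills − patient's total = $26957 − $8400 = $18557.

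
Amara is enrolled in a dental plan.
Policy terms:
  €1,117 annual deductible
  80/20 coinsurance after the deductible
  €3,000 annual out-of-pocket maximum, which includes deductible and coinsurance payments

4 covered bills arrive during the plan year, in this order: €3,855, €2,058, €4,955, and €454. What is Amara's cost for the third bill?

€923.80

Bill 1, €3,855: deductible takes €1,117, €2,738 remains; coinsurance €2,738 × 20% = €547.60. Patient pays €1,664.60; OOP now €1,664.60.
Bill 2, €2,058: deductible met; 20% of €2,058 = €411.60. Cost to patient: €411.60. OOP to date €2,076.20.
Bill 3, €4,955: 20% coinsurance on €4,955 = €991. OOP would hit €3,067.20 > €3,000, so the cap limits the patient to €3,000 − €2,076.20 = €923.80.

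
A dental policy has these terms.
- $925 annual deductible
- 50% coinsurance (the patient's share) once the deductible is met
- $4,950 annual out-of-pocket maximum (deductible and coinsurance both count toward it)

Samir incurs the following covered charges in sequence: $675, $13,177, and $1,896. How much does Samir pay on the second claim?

$4,275

Claim 1 ($675): fully absorbed by the deductible. Patient pays $675; OOP now $675.
Claim 2 ($13,177): $250 to deductible, leaving $12,927; patient's 50% is $6,463.50. Deductible plus coinsurance: $250 + $6,463.50 = $6,713.50. OOP would hit $7,388.50 > $4,950, so the cap limits the patient to $4,950 − $675 = $4,275.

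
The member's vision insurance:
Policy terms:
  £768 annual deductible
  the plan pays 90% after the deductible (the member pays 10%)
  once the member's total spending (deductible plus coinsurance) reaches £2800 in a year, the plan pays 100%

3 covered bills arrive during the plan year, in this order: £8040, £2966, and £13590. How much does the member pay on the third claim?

£1008.20

Claim 1 (£8040): deductible takes £768, £7272 remains; 10% of £7272 = £727.20. Member owes £1495.20 (running OOP £1495.20).
Claim 2 (£2966): deductible met; 10% of £2966 = £296.60. Member owes £296.60 (running OOP £1791.80).
Claim 3 (£13590): deductible met; 10% of £13590 = £1359. That would push OOP to £3150.80, over the £2800 cap, so member pays £2800 − £1791.80 = £1008.20.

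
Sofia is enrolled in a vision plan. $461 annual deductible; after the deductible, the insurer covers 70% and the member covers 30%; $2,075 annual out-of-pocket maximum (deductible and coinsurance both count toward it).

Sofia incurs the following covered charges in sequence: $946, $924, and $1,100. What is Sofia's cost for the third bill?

$330

#1 ($946): $461 finishes the deductible; $485 goes to coinsurance; 30% of $485 = $145.50. Member pays $606.50; OOP now $606.50.
#2 ($924): deductible met; 30% of $924 = $277.20. Member pays $277.20; OOP now $883.70.
#3 ($1,100): deductible met; 30% of $1,100 = $330. Member owes $330 (running OOP $1,213.70).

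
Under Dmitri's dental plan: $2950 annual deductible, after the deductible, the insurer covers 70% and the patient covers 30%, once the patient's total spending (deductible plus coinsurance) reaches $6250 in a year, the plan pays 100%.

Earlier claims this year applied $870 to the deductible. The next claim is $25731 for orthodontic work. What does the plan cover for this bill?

$20351

Remaining deductible: $2950 − $870 = $2080.
After the $2080 deductible portion, $25731 − $2080 = $23651 is subject to coinsurance.
30% of $23651 = $7095.30 falls to the patient.
Patient responsibility before any cap: $2080 + $7095.30 = $9175.30.
Year-to-date out-of-pocket would reach $870 + $9175.30 = $10045.30, above the $6250 maximum, so the patient pays only $6250 − $870 = $5380.
The insurer covers the remainder: $25731 − $5380 = $20351.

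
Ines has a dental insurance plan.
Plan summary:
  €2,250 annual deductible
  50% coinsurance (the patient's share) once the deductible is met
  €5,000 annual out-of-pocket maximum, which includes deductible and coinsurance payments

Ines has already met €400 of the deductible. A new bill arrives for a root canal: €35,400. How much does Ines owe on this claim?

Remaining deductible: €2,250 − €400 = €1,850.
After the €1,850 deductible portion, €35,400 − €1,850 = €33,550 is subject to coinsurance.
50% of €33,550 = €16,775 falls to the patient.
Patient responsibility before any cap: €1,850 + €16,775 = €18,625.
Year-to-date out-of-pocket would reach €400 + €18,625 = €19,025, above the €5,000 maximum, so the patient pays only €5,000 − €400 = €4,600.

€4,600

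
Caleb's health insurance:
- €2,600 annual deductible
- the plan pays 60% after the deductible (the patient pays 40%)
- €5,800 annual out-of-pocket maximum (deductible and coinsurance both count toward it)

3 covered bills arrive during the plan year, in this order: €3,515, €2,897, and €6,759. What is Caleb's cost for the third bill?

Bill 1, €3,515: €2,600 to deductible, leaving €915; patient's 40% is €366. Cost to patient: €2,966. OOP to date €2,966.
Bill 2, €2,897: deductible already satisfied, so patient's share is 40% × €2,897 = €1,158.80. Patient owes €1,158.80 (running OOP €4,124.80).
Bill 3, €6,759: deductible met; 40% of €6,759 = €2,703.60. OOP would hit €6,828.40 > €5,800, so the cap limits the patient to €5,800 − €4,124.80 = €1,675.20.

€1,675.20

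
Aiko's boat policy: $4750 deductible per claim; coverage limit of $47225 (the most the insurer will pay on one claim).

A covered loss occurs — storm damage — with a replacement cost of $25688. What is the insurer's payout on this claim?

$20938

After the deductible, $25688 − $4750 = $20938 remains.
$20938 is within the $47225 limit, so the insurer pays $20938.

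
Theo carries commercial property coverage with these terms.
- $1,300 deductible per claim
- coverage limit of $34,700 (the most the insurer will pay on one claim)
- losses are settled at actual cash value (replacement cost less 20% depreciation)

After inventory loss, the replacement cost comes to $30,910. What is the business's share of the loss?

Actual cash value after 20% depreciation: $30,910 × 80% = $24,728.
After the deductible, $24,728 − $1,300 = $23,428 remains.
$23,428 ≤ $34,700, so the limit doesn't bind; insurer pays $23,428.
The business bears the rest of the original loss: $30,910 − $23,428 = $7,482.

$7,482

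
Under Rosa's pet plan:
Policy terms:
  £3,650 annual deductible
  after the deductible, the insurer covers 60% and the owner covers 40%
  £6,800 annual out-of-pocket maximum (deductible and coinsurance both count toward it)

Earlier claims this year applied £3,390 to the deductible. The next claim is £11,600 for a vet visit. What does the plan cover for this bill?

£8,190

Remaining deductible: £3,650 − £3,390 = £260.
The remaining £11,340 (= £11,600 − £260) moves to coinsurance.
Coinsurance: £11,340 × 40% = £4,536.
Owner responsibility before any cap: £260 + £4,536 = £4,796.
That would bring total out-of-pocket to £8,186, past the £6,800 cap. The owner is capped at £6,800 − £3,390 = £3,410 on this claim.
The plan picks up £11,600 − £3,410 = £8,190.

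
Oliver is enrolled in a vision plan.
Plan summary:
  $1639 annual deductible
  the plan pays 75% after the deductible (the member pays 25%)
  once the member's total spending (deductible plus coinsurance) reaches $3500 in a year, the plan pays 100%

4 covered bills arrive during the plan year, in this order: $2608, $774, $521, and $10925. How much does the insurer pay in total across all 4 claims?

$11328

Claim 1 — $2608: $1639 to deductible, leaving $969; 25% of $969 = $242.25. Member owes $1881.25 (running OOP $1881.25). Insurer: $2608 − $1881.25 = $726.75.
Claim 2 — $774: deductible met; 25% of $774 = $193.50. Cost to member: $193.50. OOP to date $2074.75. Insurer: $774 − $193.50 = $580.50.
Claim 3 — $521: deductible met; 25% of $521 = $130.25. Member pays $130.25; OOP now $2205. Plan pays $521 − $130.25 = $390.75.
Claim 4 — $10925: 25% coinsurance on $10925 = $2731.25. OOP would hit $4936.25 > $3500, so the cap limits the member to $3500 − $2205 = $1295. Plan pays $10925 − $1295 = $9630.
Insurer total = bills − member's total = $14828 − $3500 = $11328.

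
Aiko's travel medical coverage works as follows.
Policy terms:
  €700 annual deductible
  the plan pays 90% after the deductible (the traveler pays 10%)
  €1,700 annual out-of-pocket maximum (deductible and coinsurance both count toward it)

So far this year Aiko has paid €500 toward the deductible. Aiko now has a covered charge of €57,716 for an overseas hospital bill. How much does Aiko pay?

€500 of the €700 deductible is already met, leaving €200.
The remaining €57,516 (= €57,716 − €200) moves to coinsurance.
Coinsurance: €57,516 × 10% = €5,751.60.
That puts the traveler's cost at €200 + €5,751.60 = €5,951.60 before any cap.
That would bring total out-of-pocket to €6,451.60, past the €1,700 cap. The traveler is capped at €1,700 − €500 = €1,200 on this claim.

€1,200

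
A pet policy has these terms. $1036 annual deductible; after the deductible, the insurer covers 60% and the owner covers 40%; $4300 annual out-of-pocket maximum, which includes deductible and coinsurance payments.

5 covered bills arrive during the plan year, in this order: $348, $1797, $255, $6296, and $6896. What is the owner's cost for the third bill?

Claim 1 — $348: entire amount goes to the deductible. Owner owes $348 (running OOP $348).
Claim 2 — $1797: $688 finishes the deductible; $1109 goes to coinsurance; owner's 40% is $443.60. Owner owes $1131.60 (running OOP $1479.60).
Claim 3 — $255: 40% coinsurance on $255 = $102. Owner pays $102; OOP now $1581.60.

$102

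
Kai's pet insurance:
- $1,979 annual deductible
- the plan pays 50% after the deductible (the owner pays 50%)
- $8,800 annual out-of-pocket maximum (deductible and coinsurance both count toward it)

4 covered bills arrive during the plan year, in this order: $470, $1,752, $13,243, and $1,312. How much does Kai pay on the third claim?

$6,621.50

Claim 1 ($470): fully absorbed by the deductible. Cost to owner: $470. OOP to date $470.
Claim 2 ($1,752): $1,509 to deductible, leaving $243; owner's 50% is $121.50. Cost to owner: $1,630.50. OOP to date $2,100.50.
Claim 3 ($13,243): deductible already satisfied, so owner's share is 50% × $13,243 = $6,621.50. Owner pays $6,621.50; OOP now $8,722.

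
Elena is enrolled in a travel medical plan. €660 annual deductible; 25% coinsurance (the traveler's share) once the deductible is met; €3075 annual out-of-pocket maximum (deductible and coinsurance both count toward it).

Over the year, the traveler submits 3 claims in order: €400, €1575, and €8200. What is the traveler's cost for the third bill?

€2050

Claim 1 — €400: entire amount goes to the deductible. Traveler owes €400 (running OOP €400).
Claim 2 — €1575: €260 to deductible, leaving €1315; 25% of €1315 = €328.75. Cost to traveler: €588.75. OOP to date €988.75.
Claim 3 — €8200: 25% coinsurance on €8200 = €2050. Traveler owes €2050 (running OOP €3038.75).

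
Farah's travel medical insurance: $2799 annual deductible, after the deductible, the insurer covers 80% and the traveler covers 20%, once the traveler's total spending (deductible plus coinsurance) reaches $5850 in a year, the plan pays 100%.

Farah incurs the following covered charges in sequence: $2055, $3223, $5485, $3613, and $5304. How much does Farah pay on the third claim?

$1097

Claim 1 ($2055): all of it applies to the deductible. Cost to traveler: $2055. OOP to date $2055.
Claim 2 ($3223): deductible takes $744, $2479 remains; 20% of $2479 = $495.80. Traveler pays $1239.80; OOP now $3294.80.
Claim 3 ($5485): 20% coinsurance on $5485 = $1097. Traveler owes $1097 (running OOP $4391.80).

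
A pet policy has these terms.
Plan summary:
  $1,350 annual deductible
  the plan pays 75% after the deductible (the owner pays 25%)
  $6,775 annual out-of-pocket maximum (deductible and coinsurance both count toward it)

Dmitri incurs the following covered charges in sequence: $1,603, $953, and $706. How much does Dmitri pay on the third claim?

$176.50

#1 ($1,603): $1,350 finishes the deductible; $253 goes to coinsurance; owner's 25% is $63.25. Cost to owner: $1,413.25. OOP to date $1,413.25.
#2 ($953): deductible already satisfied, so owner's share is 25% × $953 = $238.25. Cost to owner: $238.25. OOP to date $1,651.50.
#3 ($706): deductible already satisfied, so owner's share is 25% × $706 = $176.50. Owner pays $176.50; OOP now $1,828.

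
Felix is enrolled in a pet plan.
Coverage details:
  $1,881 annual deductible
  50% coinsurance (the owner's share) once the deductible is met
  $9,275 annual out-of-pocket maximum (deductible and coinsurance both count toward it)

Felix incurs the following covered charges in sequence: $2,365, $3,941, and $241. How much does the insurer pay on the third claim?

$120.50

#1 ($2,365): $1,881 finishes the deductible; $484 goes to coinsurance; owner's 50% is $242. Owner owes $2,123 (running OOP $2,123). Insurer: $2,365 − $2,123 = $242.
#2 ($3,941): 50% coinsurance on $3,941 = $1,970.50. Cost to owner: $1,970.50. OOP to date $4,093.50. Plan pays $3,941 − $1,970.50 = $1,970.50.
#3 ($241): deductible met; 50% of $241 = $120.50. Cost to owner: $120.50. OOP to date $4,214. Insurer: $241 − $120.50 = $120.50.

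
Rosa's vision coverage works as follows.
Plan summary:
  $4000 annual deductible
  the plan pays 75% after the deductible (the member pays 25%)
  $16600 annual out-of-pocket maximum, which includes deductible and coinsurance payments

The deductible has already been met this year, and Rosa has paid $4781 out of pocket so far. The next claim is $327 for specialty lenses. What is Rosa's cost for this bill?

With the deductible met, the entire $327 is subject to coinsurance.
Coinsurance: $327 × 25% = $81.75.
Year-to-date out-of-pocket becomes $4781 + $81.75 = $4862.75, still under the $16600 maximum, so no cap applies.

$81.75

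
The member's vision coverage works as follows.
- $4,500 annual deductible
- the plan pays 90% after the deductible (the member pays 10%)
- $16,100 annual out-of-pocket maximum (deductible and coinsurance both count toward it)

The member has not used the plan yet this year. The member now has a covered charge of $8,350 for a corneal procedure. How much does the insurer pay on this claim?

Deductible not yet touched, so the first $4,500 of the bill goes to the deductible.
The remaining $3,850 (= $8,350 − $4,500) moves to coinsurance.
Member's 10% share of $3,850 is $385.
So the member owes $4,500 + $385 = $4,885 before any cap.
Cumulative spending $0 + $4,885 = $4,885 stays under the $16,100 maximum.
Insurer pays the balance: $8,350 − $4,885 = $3,465.

$3,465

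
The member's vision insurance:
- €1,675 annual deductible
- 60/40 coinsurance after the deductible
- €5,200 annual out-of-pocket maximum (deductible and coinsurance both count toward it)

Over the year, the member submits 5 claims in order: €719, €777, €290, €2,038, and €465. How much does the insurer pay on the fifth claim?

Bill 1, €719: all of it applies to the deductible. Member owes €719 (running OOP €719). Insurer: €719 − €719 = €0.
Bill 2, €777: fully absorbed by the deductible. Cost to member: €777. OOP to date €1,496. Plan pays €777 − €777 = €0.
Bill 3, €290: €179 to deductible, leaving €111; member's 40% is €44.40. Member owes €223.40 (running OOP €1,719.40). Insurer: €290 − €223.40 = €66.60.
Bill 4, €2,038: deductible already satisfied, so member's share is 40% × €2,038 = €815.20. Member pays €815.20; OOP now €2,534.60. Insurer: €2,038 − €815.20 = €1,222.80.
Bill 5, €465: 40% coinsurance on €465 = €186. Member owes €186 (running OOP €2,720.60). Plan pays €465 − €186 = €279.

€279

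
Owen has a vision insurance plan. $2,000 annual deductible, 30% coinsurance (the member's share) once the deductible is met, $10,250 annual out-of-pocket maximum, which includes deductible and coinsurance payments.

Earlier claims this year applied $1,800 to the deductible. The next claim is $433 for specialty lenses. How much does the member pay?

Remaining deductible: $2,000 − $1,800 = $200.
The remaining $233 (= $433 − $200) moves to coinsurance.
Member's 30% share of $233 is $69.90.
Member responsibility before any cap: $200 + $69.90 = $269.90.
Cumulative spending $1,800 + $269.90 = $2,069.90 stays under the $10,250 maximum.

$269.90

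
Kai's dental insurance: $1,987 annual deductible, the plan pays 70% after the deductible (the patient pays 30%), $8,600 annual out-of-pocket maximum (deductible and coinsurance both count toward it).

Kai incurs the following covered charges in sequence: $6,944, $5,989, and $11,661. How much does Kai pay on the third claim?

Claim 1 ($6,944): $1,987 to deductible, leaving $4,957; 30% of $4,957 = $1,487.10. Patient owes $3,474.10 (running OOP $3,474.10).
Claim 2 ($5,989): deductible already satisfied, so patient's share is 30% × $5,989 = $1,796.70. Patient owes $1,796.70 (running OOP $5,270.80).
Claim 3 ($11,661): 30% coinsurance on $11,661 = $3,498.30. Adding that to $5,270.80 gives $8,769.10, past the $8,600 cap; patient pays only $8,600 − $5,270.80 = $3,329.20.

$3,329.20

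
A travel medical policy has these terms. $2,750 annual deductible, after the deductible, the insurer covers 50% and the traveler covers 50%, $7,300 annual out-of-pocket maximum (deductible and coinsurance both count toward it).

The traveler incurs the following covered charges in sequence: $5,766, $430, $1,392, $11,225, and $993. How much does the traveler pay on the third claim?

$696

Bill 1, $5,766: $2,750 to deductible, leaving $3,016; traveler's 50% is $1,508. Traveler pays $4,258; OOP now $4,258.
Bill 2, $430: deductible already satisfied, so traveler's share is 50% × $430 = $215. Cost to traveler: $215. OOP to date $4,473.
Bill 3, $1,392: deductible met; 50% of $1,392 = $696. Traveler owes $696 (running OOP $5,169).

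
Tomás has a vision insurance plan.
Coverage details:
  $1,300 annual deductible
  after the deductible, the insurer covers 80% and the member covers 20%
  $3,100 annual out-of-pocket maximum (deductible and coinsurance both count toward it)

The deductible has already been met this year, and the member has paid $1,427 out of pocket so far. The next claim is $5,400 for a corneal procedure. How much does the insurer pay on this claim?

With the deductible met, the entire $5,400 is subject to coinsurance.
Coinsurance: $5,400 × 20% = $1,080.
Cumulative spending $1,427 + $1,080 = $2,507 stays under the $3,100 maximum.
The plan picks up $5,400 − $1,080 = $4,320.

$4,320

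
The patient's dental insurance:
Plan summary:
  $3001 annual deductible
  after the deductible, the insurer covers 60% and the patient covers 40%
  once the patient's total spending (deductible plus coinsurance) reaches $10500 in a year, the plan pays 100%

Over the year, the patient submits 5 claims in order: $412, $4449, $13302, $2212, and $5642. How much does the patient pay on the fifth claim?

$549.40

Bill 1, $412: all of it applies to the deductible. Patient owes $412 (running OOP $412).
Bill 2, $4449: $2589 to deductible, leaving $1860; patient's 40% is $744. Cost to patient: $3333. OOP to date $3745.
Bill 3, $13302: deductible already satisfied, so patient's share is 40% × $13302 = $5320.80. Patient pays $5320.80; OOP now $9065.80.
Bill 4, $2212: deductible met; 40% of $2212 = $884.80. Patient owes $884.80 (running OOP $9950.60).
Bill 5, $5642: 40% coinsurance on $5642 = $2256.80. That would push OOP to $12207.40, over the $10500 cap, so patient pays $10500 − $9950.60 = $549.40.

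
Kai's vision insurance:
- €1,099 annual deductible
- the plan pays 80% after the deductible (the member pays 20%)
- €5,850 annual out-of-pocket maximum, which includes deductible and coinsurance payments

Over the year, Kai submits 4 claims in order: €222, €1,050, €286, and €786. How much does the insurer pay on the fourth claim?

Claim 1 — €222: fully absorbed by the deductible. Cost to member: €222. OOP to date €222. Plan pays €222 − €222 = €0.
Claim 2 — €1,050: €877 to deductible, leaving €173; 20% of €173 = €34.60. Member owes €911.60 (running OOP €1,133.60). Plan pays €1,050 − €911.60 = €138.40.
Claim 3 — €286: deductible met; 20% of €286 = €57.20. Cost to member: €57.20. OOP to date €1,190.80. Insurer: €286 − €57.20 = €228.80.
Claim 4 — €786: deductible met; 20% of €786 = €157.20. Cost to member: €157.20. OOP to date €1,348. Plan pays €786 − €157.20 = €628.80.

€628.80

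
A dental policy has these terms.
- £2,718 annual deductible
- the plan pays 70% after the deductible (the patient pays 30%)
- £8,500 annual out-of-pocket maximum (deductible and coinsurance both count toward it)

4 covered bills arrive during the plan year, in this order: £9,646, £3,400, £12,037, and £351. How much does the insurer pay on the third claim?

£9,353.40

Bill 1, £9,646: £2,718 to deductible, leaving £6,928; 30% of £6,928 = £2,078.40. Patient owes £4,796.40 (running OOP £4,796.40). Plan pays £9,646 − £4,796.40 = £4,849.60.
Bill 2, £3,400: deductible met; 30% of £3,400 = £1,020. Patient pays £1,020; OOP now £5,816.40. Plan pays £3,400 − £1,020 = £2,380.
Bill 3, £12,037: deductible met; 30% of £12,037 = £3,611.10. That would push OOP to £9,427.50, over the £8,500 cap, so patient pays £8,500 − £5,816.40 = £2,683.60. Insurer: £12,037 − £2,683.60 = £9,353.40.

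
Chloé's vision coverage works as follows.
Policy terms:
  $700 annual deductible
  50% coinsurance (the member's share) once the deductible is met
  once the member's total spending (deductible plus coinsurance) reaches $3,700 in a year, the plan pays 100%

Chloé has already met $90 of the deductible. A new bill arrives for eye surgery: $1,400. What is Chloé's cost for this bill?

Remaining deductible: $700 − $90 = $610.
After the $610 deductible portion, $1,400 − $610 = $790 is subject to coinsurance.
Coinsurance: $790 × 50% = $395.
Member responsibility before any cap: $610 + $395 = $1,005.
Year-to-date out-of-pocket becomes $90 + $1,005 = $1,095, still under the $3,700 maximum, so no cap applies.

$1,005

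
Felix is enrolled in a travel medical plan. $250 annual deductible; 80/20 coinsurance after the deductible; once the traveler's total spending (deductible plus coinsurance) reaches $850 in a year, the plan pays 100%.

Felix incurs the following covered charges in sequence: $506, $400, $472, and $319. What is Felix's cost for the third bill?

$94.40

Claim 1 — $506: deductible takes $250, $256 remains; 20% of $256 = $51.20. Cost to traveler: $301.20. OOP to date $301.20.
Claim 2 — $400: deductible already satisfied, so traveler's share is 20% × $400 = $80. Cost to traveler: $80. OOP to date $381.20.
Claim 3 — $472: deductible met; 20% of $472 = $94.40. Cost to traveler: $94.40. OOP to date $475.60.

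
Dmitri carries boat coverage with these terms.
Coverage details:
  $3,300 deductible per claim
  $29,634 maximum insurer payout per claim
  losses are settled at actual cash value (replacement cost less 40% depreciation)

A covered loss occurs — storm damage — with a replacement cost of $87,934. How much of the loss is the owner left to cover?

$58,300

Actual cash value after 40% depreciation: $87,934 × 60% = $52,760.40.
Less the $3,300 deductible: $52,760.40 − $3,300 = $49,460.40.
$49,460.40 exceeds the $29,634 limit, so the insurer pays the limit: $29,634.
Owner's share is the uncovered remainder: $87,934 − $29,634 = $58,300.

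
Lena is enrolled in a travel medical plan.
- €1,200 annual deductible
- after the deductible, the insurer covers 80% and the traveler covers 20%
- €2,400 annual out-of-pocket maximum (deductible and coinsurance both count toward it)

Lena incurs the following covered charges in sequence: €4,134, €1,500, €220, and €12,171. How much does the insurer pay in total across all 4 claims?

€15,625

#1 (€4,134): €1,200 finishes the deductible; €2,934 goes to coinsurance; traveler's 20% is €586.80. Traveler owes €1,786.80 (running OOP €1,786.80). Plan pays €4,134 − €1,786.80 = €2,347.20.
#2 (€1,500): deductible met; 20% of €1,500 = €300. Traveler pays €300; OOP now €2,086.80. Plan pays €1,500 − €300 = €1,200.
#3 (€220): 20% coinsurance on €220 = €44. Traveler pays €44; OOP now €2,130.80. Insurer: €220 − €44 = €176.
#4 (€12,171): 20% coinsurance on €12,171 = €2,434.20. Adding that to €2,130.80 gives €4,565, past the €2,400 cap; traveler pays only €2,400 − €2,130.80 = €269.20. Plan pays €12,171 − €269.20 = €11,901.80.
Insurer total: €2,347.20 + €1,200 + €176 + €11,901.80 = €15,625.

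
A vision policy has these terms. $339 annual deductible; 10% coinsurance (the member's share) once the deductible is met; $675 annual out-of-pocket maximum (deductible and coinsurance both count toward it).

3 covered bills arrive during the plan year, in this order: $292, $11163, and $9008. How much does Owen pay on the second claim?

$383

Claim 1 — $292: entire amount goes to the deductible. Member pays $292; OOP now $292.
Claim 2 — $11163: $47 to deductible, leaving $11116; member's 10% is $1111.60. Claim cost before the cap: $47 + $1111.60 = $1158.60. OOP would hit $1450.60 > $675, so the cap limits the member to $675 − $292 = $383.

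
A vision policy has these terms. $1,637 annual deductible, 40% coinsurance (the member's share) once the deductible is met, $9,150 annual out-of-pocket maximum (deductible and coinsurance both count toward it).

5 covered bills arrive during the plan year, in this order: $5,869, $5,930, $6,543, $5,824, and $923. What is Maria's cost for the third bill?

$2,617.20

Claim 1 — $5,869: $1,637 finishes the deductible; $4,232 goes to coinsurance; coinsurance $4,232 × 40% = $1,692.80. Cost to member: $3,329.80. OOP to date $3,329.80.
Claim 2 — $5,930: 40% coinsurance on $5,930 = $2,372. Member pays $2,372; OOP now $5,701.80.
Claim 3 — $6,543: 40% coinsurance on $6,543 = $2,617.20. Member owes $2,617.20 (running OOP $8,319).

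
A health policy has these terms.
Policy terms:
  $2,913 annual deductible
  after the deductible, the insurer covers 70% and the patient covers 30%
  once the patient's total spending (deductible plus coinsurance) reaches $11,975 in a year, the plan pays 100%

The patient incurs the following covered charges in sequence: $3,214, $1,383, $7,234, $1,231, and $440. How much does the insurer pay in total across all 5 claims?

$7,412.30

Bill 1, $3,214: $2,913 to deductible, leaving $301; coinsurance $301 × 30% = $90.30. Cost to patient: $3,003.30. OOP to date $3,003.30. Insurer: $3,214 − $3,003.30 = $210.70.
Bill 2, $1,383: 30% coinsurance on $1,383 = $414.90. Patient owes $414.90 (running OOP $3,418.20). Insurer: $1,383 − $414.90 = $968.10.
Bill 3, $7,234: 30% coinsurance on $7,234 = $2,170.20. Patient owes $2,170.20 (running OOP $5,588.40). Insurer: $7,234 − $2,170.20 = $5,063.80.
Bill 4, $1,231: 30% coinsurance on $1,231 = $369.30. Patient owes $369.30 (running OOP $5,957.70). Plan pays $1,231 − $369.30 = $861.70.
Bill 5, $440: deductible already satisfied, so patient's share is 30% × $440 = $132. Patient owes $132 (running OOP $6,089.70). Insurer: $440 − $132 = $308.
Insurer total: $210.70 + $968.10 + $5,063.80 + $861.70 + $308 = $7,412.30.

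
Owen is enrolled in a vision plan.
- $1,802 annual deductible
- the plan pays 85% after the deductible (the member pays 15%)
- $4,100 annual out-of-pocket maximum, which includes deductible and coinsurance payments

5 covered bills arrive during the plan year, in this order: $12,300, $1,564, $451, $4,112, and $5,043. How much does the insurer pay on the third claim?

$383.35

Bill 1, $12,300: $1,802 finishes the deductible; $10,498 goes to coinsurance; coinsurance $10,498 × 15% = $1,574.70. Member pays $3,376.70; OOP now $3,376.70. Insurer: $12,300 − $3,376.70 = $8,923.30.
Bill 2, $1,564: 15% coinsurance on $1,564 = $234.60. Member pays $234.60; OOP now $3,611.30. Plan pays $1,564 − $234.60 = $1,329.40.
Bill 3, $451: 15% coinsurance on $451 = $67.65. Member owes $67.65 (running OOP $3,678.95). Insurer: $451 − $67.65 = $383.35.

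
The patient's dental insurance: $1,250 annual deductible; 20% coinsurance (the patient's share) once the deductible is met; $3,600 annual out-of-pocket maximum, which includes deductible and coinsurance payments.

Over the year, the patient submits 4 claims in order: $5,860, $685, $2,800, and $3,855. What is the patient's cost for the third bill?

$560

#1 ($5,860): $1,250 to deductible, leaving $4,610; patient's 20% is $922. Cost to patient: $2,172. OOP to date $2,172.
#2 ($685): deductible already satisfied, so patient's share is 20% × $685 = $137. Patient owes $137 (running OOP $2,309).
#3 ($2,800): deductible met; 20% of $2,800 = $560. Cost to patient: $560. OOP to date $2,869.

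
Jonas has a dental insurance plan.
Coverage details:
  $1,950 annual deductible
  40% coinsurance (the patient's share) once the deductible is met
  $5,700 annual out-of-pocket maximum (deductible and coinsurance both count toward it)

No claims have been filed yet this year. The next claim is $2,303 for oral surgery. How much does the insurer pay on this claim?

$211.80

The full $1,950 deductible is still open; $1,950 of this bill applies to it.
The remaining $353 (= $2,303 − $1,950) moves to coinsurance.
40% of $353 = $141.20 falls to the patient.
So the patient owes $1,950 + $141.20 = $2,091.20 before any cap.
Year-to-date out-of-pocket becomes $0 + $2,091.20 = $2,091.20, still under the $5,700 maximum, so no cap applies.
The insurer covers the remainder: $2,303 − $2,091.20 = $211.80.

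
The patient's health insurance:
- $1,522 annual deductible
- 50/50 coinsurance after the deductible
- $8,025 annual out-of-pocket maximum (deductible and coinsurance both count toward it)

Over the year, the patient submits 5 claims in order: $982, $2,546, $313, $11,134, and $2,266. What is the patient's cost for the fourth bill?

$5,343.50

Bill 1, $982: entire amount goes to the deductible. Cost to patient: $982. OOP to date $982.
Bill 2, $2,546: $540 to deductible, leaving $2,006; 50% of $2,006 = $1,003. Cost to patient: $1,543. OOP to date $2,525.
Bill 3, $313: deductible already satisfied, so patient's share is 50% × $313 = $156.50. Patient pays $156.50; OOP now $2,681.50.
Bill 4, $11,134: 50% coinsurance on $11,134 = $5,567. Adding that to $2,681.50 gives $8,248.50, past the $8,025 cap; patient pays only $8,025 − $2,681.50 = $5,343.50.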